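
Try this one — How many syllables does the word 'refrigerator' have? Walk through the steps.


Break 'refrigerator' into syllables: re-frig-er-a-tor -> re | frig | er | a | tor = 5 syllables

5 syllables


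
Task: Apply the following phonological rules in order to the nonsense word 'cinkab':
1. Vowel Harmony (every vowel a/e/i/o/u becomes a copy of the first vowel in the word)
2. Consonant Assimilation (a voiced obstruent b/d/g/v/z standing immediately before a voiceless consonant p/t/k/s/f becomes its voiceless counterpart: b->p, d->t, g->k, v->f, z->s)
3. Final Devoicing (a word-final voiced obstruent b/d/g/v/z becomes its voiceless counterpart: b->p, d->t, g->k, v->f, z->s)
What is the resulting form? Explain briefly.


Starting form: 'cinkab'
Rule 1: Vowel Harmony: all vowels become 'i' (matching first vowel). 'cinkab' -> 'cinkib'
Rule 2: Consonant Assimilation: no voiced obstruent (b/d/g/v/z) stands immediately before a voiceless consonant (p/t/k/s/f). No change.
Rule 3: Final Devoicing: word-final voiced obstruent 'b' becomes voiceless 'p'. 'cinkib' -> 'cinkip'
Final form: 'cinkip'

cinkip


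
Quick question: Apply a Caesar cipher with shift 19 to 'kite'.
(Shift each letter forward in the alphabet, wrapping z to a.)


Shift each letter by 19: k -> d, i -> b, t -> m, e -> x. Result: 'dbmx'.

dbmx


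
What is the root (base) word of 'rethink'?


Remove prefix 're' from 'rethink' to get root 'think'.

think


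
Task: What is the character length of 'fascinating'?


Spell out 'fascinating' and number each letter: f(1), a(2), s(3), c(4), i(5), n(6), a(7), t(8), i(9), n(10), g(11). Total: 11 letters.

11


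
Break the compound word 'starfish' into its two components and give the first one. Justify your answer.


Split 'starfish' into 'star' + 'fish'. The first part is 'star'.

star


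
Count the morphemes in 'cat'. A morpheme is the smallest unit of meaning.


Decomposition: cat (free morpheme) = 1 morpheme(s)

1 morphemes


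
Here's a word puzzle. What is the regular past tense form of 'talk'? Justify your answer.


Apply rule: Add -ed. 'talk' becomes 'talked'.

talked


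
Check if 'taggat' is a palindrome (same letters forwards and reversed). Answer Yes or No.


Forward: 'taggat'
Reversed: 'taggat'
They are identical.

Yes


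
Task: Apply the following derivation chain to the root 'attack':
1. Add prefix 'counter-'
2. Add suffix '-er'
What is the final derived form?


Step 1: Add prefix 'counter-' to 'attack' = 'counterattack'
Step 2: Add suffix '-er' to 'counterattack' = 'counterattacker'

counterattacker


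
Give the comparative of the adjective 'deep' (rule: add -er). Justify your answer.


Apply comparative formation (add -er): 'deep' -> 'deeper'.

deeper


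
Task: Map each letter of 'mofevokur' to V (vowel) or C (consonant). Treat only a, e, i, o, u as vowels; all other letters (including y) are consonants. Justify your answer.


Letter mapping: m = C, o = V, f = C, e = V, v = C, o = V, k = C, u = V, r = C.

CVCVCVCVC


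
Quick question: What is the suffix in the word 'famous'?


The word 'famous' = 'fame' (root) + '-ous' (suffix). The suffix is '-ous'.

ous


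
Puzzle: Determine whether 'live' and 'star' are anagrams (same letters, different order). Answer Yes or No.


Sorted letters of 'live': 'eilv'
Sorted letters of 'star': 'arst'
They do not match.

No


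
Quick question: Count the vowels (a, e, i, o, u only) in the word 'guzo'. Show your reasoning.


Vowels in 'guzo': u, o = 2 vowels.

2


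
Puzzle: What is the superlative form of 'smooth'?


Apply superlative formation (add -est): 'smooth' -> 'smoothest'.

smoothest


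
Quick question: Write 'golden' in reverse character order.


Reverse 'golden' character by character: 'nedlog'.

nedlog


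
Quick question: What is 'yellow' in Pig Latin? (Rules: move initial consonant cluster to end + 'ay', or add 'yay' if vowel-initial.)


'yellow': move consonant cluster 'y' to end and add 'ay': 'ellowyay'.

ellowyay


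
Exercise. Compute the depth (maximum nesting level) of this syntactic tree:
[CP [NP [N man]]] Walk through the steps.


Count bracket nesting levels:
'[' at pos 0: depth = 1
'[' at pos 4: depth = 2
'[' at pos 8: depth = 3
Maximum depth reached: 3

3


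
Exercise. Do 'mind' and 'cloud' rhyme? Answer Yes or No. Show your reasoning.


Rime (stressed vowel + following sounds) of 'mind': -ind = /aɪnd/
Rime of 'cloud': -oud = /aʊd/
/aɪnd/ and /aʊd/ are different ending sounds, so the words do not rhyme.

No


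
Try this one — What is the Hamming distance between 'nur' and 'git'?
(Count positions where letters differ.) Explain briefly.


Alignment:
Position 1: 'n' vs 'g' = DIFFER
Position 2: 'u' vs 'i' = DIFFER
Position 3: 'r' vs 't' = DIFFER
Total differences: 3

3


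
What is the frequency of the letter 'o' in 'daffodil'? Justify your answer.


Letter 'o' in 'daffodil': found at position(s) 5 = 1 occurrence(s).

1


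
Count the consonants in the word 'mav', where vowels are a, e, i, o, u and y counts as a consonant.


Consonants in 'mav': m, v = 2 consonants.

2


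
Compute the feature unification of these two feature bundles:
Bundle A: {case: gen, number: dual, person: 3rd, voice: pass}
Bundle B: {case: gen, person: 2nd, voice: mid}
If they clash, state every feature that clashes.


Compare features:
case: A=gen vs B=gen -> unified: gen
number: A=dual vs B=_ -> unified: dual
person: A=3rd vs B=2nd -> CLASH
voice: A=pass vs B=mid -> CLASH
Clashes detected on features 'person' (3rd vs 2nd) and 'voice' (pass vs mid); unification fails.

CLASH on 'person' (3rd vs 2nd) and 'voice' (pass vs mid)


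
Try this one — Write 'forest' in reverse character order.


Reverse 'forest' character by character: 'tserof'.

tserof


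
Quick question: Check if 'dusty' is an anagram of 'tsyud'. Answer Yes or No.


Sorted letters of 'dusty': 'dstuy'
Sorted letters of 'tsyud': 'dstuy'
They match.

Yes


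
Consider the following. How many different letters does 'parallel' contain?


Unique letters in 'parallel': {a, e, l, p, r} = 5 distinct letters.

5


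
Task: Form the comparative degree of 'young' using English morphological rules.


Apply comparative formation (add -er): 'young' -> 'younger'.

younger


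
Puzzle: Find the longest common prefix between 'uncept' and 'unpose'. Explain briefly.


Compare from the start: 2 characters match: 'un'. Mismatch at position 3: 'c' vs 'p'.

un


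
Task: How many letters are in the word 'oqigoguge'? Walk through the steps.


Spell out 'oqigoguge' and number each letter: o(1), q(2), i(3), g(4), o(5), g(6), u(7), g(8), e(9). Total: 9 letters.

9


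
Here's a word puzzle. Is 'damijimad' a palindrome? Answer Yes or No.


Forward: 'damijimad'
Reversed: 'damijimad'
They are identical.

Yes


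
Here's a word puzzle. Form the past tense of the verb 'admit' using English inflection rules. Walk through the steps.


Apply rule: Double final consonant and add -ed. 'admit' becomes 'admitted'.

admitted


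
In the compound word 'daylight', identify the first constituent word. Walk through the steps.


Split 'daylight' into 'day' + 'light'. The first part is 'day'.

day


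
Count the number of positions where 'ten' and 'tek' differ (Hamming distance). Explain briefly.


Alignment:
Position 1: 't' vs 't' = match
Position 2: 'e' vs 'e' = match
Position 3: 'n' vs 'k' = DIFFER
Total differences: 1

1


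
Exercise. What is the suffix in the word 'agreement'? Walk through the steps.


The word 'agreement' = 'agree' (root) + '-ment' (suffix). The suffix is '-ment'.

ment


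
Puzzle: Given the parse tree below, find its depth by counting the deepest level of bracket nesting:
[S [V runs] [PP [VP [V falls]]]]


Count bracket nesting levels:
'[' at pos 0: depth = 1
'[' at pos 3: depth = 2
'[' at pos 12: depth = 2
'[' at pos 16: depth = 3
'[' at pos 20: depth = 4
Maximum depth reached: 4

4


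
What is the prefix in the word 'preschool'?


The word 'preschool' = 'pre' (prefix) + 'school' (root). The prefix is 'pre'.

pre


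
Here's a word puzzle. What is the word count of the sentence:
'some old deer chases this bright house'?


Split into words: some | old | deer | chases | this | bright | house = 7 words.

7


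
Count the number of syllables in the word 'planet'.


Break 'planet' into syllables: plan-et -> plan | et = 2 syllables

2 syllables


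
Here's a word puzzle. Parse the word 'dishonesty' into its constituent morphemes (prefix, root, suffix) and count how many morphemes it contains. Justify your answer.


Step 1: Identify prefix: 'dis' (meaning: not/apart)
Step 2: Identify root: 'honest'
Step 3: Identify suffix(es): 'y'
Decomposition: dis- (prefix: not/apart) + honest (root) + -y (suffix: quality)
Total morphemes: 3

3 morphemes (dis- (prefix: not/apart) + honest (root) + -y (suffix: quality))


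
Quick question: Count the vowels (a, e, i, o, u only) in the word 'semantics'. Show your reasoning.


Vowels in 'semantics': e, a, i = 3 vowels.

3


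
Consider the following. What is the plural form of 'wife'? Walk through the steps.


Apply rule: Change -fe to -ves. 'wife' becomes 'wives'.

wives


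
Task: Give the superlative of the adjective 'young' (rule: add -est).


Apply superlative formation (add -est): 'young' -> 'youngest'.

youngest


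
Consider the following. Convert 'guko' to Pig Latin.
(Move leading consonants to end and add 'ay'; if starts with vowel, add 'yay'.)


'guko': move consonant cluster 'g' to end and add 'ay': 'ukogay'.

ukogay


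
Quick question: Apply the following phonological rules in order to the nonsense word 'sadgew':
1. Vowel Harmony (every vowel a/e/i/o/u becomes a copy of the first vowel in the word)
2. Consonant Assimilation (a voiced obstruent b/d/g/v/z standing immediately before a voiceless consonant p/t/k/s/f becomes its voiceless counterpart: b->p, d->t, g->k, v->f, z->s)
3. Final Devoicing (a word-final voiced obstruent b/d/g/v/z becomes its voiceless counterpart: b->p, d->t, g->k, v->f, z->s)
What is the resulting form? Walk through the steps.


Starting form: 'sadgew'
Rule 1: Vowel Harmony: all vowels become 'a' (matching first vowel). 'sadgew' -> 'sadgaw'
Rule 2: Consonant Assimilation: no voiced obstruent (b/d/g/v/z) stands immediately before a voiceless consonant (p/t/k/s/f). No change.
Rule 3: Final Devoicing: final consonant 'w' is not one of the voiced obstruents b/d/g/v/z. No change.
Final form: 'sadgaw'

sadgaw


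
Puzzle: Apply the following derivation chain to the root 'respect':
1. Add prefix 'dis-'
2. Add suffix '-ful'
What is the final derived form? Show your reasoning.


Step 1: Add prefix 'dis-' to 'respect' = 'disrespect'
Step 2: Add suffix '-ful' to 'disrespect' = 'disrespectful'

disrespectful


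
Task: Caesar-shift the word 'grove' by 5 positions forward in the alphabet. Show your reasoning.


Shift each letter by 5: g -> l, r -> w, o -> t, v -> a, e -> j. Result: 'lwtaj'.

lwtaj


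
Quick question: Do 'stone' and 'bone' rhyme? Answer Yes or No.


Rime (stressed vowel + following sounds) of 'stone': -one = /oʊn/
Rime of 'bone': -one = /oʊn/
/oʊn/ and /oʊn/ are the same ending sound, so the words rhyme.

Yes


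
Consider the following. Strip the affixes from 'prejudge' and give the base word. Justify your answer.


Remove prefix 'pre' from 'prejudge' to get root 'judge'.

judge


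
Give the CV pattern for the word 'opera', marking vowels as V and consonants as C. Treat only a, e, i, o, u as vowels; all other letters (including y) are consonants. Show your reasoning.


Letter mapping: o = V, p = C, e = V, r = C, a = V.

VCVCV


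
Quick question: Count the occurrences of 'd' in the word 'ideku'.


Letter 'd' in 'ideku': found at position(s) 2 = 1 occurrence(s).

1


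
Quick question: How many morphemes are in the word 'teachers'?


Decomposition: teach (root) + -er (suffix) + -s (plural) = 3 morpheme(s)

3 morphemes


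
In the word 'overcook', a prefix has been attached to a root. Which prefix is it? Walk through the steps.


The word 'overcook' = 'over' (prefix) + 'cook' (root). The prefix is 'over'.

over


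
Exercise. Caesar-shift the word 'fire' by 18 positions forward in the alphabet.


Shift each letter by 18: f -> x, i -> a, r -> j, e -> w. Result: 'xajw'.

xajw


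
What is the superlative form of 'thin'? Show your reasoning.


Apply superlative formation (double final consonant, add -est): 'thin' -> 'thinnest'.

thinnest


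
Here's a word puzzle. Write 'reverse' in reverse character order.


Reverse 'reverse' character by character: 'esrever'.

esrever


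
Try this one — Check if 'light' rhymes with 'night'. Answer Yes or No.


Rime (stressed vowel + following sounds) of 'light': -ight = /aɪt/
Rime of 'night': -ight = /aɪt/
/aɪt/ and /aɪt/ are the same ending sound, so the words rhyme.

Yes


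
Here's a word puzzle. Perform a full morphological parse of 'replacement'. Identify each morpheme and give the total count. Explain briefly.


Step 1: Identify prefix: 're' (meaning: again)
Step 2: Identify root: 'place'
Step 3: Identify suffix(es): 'ment'
Decomposition: re- (prefix: again) + place (root) + -ment (suffix: action/result)
Total morphemes: 3

3 morphemes (re- (prefix: again) + place (root) + -ment (suffix: action/result))


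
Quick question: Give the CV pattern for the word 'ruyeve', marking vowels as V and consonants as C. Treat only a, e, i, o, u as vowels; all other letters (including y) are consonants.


Letter mapping: r = C, u = V, y = C, e = V, v = C, e = V.

CVCVCV


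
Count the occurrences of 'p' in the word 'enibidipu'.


Letter 'p' in 'enibidipu': found at position(s) 8 = 1 occurrence(s).

1


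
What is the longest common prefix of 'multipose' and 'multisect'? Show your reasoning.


Compare from the start: 5 characters match: 'multi'. Mismatch at position 6: 'p' vs 's'.

multi


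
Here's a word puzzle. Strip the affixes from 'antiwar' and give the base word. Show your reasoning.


Remove prefix 'anti' from 'antiwar' to get root 'war'.

war


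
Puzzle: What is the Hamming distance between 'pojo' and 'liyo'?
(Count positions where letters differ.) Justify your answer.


Alignment:
Position 1: 'p' vs 'l' = DIFFER
Position 2: 'o' vs 'i' = DIFFER
Position 3: 'j' vs 'y' = DIFFER
Position 4: 'o' vs 'o' = match
Total differences: 3

3


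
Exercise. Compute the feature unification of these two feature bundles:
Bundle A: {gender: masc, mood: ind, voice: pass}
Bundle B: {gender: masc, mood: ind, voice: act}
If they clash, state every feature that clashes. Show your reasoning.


Compare features:
gender: A=masc vs B=masc -> unified: masc
mood: A=ind vs B=ind -> unified: ind
voice: A=pass vs B=act -> CLASH
Clash detected on feature 'voice' (pass vs act); unification fails.

CLASH on 'voice' (pass vs act)


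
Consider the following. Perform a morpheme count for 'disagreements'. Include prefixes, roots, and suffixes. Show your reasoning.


Decomposition: dis- (prefix) + agree (root) + -ment (suffix) + -s (plural) = 4 morpheme(s)

4 morphemes


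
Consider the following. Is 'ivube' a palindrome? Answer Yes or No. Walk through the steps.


Forward: 'ivube'
Reversed: 'ebuvi'
They differ.

No


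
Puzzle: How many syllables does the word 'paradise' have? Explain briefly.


Break 'paradise' into syllables: par-a-dise -> par | a | dise = 3 syllables

3 syllables


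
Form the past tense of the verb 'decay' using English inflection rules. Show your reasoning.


Apply rule: Add -ed. 'decay' becomes 'decayed'.

decayed


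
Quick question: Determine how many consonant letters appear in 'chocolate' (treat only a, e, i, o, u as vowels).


Consonants in 'chocolate': c, h, c, l, t = 5 consonants.

5


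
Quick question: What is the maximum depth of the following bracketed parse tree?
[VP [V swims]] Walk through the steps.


Count bracket nesting levels:
'[' at pos 0: depth = 1
'[' at pos 4: depth = 2
Maximum depth reached: 2

2


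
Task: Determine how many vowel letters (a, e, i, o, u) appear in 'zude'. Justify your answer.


Vowels in 'zude': u, e = 2 vowels.

2


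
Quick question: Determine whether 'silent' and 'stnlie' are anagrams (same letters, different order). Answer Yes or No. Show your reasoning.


Sorted letters of 'silent': 'eilnst'
Sorted letters of 'stnlie': 'eilnst'
They match.

Yes


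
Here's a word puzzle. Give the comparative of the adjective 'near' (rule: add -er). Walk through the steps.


Apply comparative formation (add -er): 'near' -> 'nearer'.

nearer


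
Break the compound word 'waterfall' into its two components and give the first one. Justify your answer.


Split 'waterfall' into 'water' + 'fall'. The first part is 'water'.

water


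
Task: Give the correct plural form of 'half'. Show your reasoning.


Apply rule: Change -f to -ves. 'half' becomes 'halves'.

halves


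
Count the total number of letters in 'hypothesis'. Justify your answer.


Spell out 'hypothesis' and number each letter: h(1), y(2), p(3), o(4), t(5), h(6), e(7), s(8), i(9), s(10). Total: 10 letters.

10


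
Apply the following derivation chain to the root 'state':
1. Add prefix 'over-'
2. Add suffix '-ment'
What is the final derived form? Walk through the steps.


Step 1: Add prefix 'over-' to 'state' = 'overstate'
Step 2: Add suffix '-ment' to 'overstate' = 'overstatement'

overstatement


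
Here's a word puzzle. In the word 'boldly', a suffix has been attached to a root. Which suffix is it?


The word 'boldly' = 'bold' (root) + '-ly' (suffix). The suffix is '-ly'.

ly


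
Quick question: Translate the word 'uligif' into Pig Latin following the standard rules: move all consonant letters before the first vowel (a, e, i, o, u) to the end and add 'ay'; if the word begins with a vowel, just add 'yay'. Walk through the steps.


'uligif' starts with a vowel, so add 'yay': 'uligifyay'.

uligifyay


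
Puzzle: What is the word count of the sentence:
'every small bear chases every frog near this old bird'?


Split into words: every | small | bear | chases | every | frog | near | this | old | bird = 10 words.

10


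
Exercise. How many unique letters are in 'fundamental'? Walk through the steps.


Unique letters in 'fundamental': {a, d, e, f, l, m, n, t, u} = 9 distinct letters.

9


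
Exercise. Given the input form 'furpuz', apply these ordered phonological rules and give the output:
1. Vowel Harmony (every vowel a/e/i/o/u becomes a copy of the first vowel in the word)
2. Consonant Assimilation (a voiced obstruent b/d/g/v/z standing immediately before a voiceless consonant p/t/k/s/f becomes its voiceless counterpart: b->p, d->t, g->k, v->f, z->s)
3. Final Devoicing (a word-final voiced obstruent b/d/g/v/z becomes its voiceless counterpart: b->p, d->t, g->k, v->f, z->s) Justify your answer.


Starting form: 'furpuz'
Rule 1: Vowel Harmony: all vowels already match. No change.
Rule 2: Consonant Assimilation: no voiced obstruent (b/d/g/v/z) stands immediately before a voiceless consonant (p/t/k/s/f). No change.
Rule 3: Final Devoicing: word-final voiced obstruent 'z' becomes voiceless 's'. 'furpuz' -> 'furpus'
Final form: 'furpus'

furpus


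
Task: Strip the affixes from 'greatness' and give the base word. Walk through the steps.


Remove suffix '-ness' from 'greatness' to get root 'great'.

great


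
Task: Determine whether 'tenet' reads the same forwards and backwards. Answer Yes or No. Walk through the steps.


Forward: 'tenet'
Reversed: 'tenet'
They are identical.

Yes


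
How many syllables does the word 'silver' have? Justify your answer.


Break 'silver' into syllables: sil-ver -> sil | ver = 2 syllables

2 syllables


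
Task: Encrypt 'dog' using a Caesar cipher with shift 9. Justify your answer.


Shift each letter by 9: d -> m, o -> x, g -> p. Result: 'mxp'.

mxp


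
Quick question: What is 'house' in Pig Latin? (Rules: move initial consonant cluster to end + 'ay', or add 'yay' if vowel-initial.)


'house': move consonant cluster 'h' to end and add 'ay': 'ousehay'.

ousehay


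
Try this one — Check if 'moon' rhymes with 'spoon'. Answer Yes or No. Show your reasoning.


Rime (stressed vowel + following sounds) of 'moon': -oon = /uːn/
Rime of 'spoon': -oon = /uːn/
/uːn/ and /uːn/ are the same ending sound, so the words rhyme.

Yes


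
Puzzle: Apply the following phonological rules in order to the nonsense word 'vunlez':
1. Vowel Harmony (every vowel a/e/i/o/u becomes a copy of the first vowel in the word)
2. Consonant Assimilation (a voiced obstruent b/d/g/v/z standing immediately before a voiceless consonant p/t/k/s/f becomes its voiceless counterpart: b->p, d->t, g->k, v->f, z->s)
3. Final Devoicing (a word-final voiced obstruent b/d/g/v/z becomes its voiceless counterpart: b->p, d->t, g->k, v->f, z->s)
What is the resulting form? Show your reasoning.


Starting form: 'vunlez'
Rule 1: Vowel Harmony: all vowels become 'u' (matching first vowel). 'vunlez' -> 'vunluz'
Rule 2: Consonant Assimilation: no voiced obstruent (b/d/g/v/z) stands immediately before a voiceless consonant (p/t/k/s/f). No change.
Rule 3: Final Devoicing: word-final voiced obstruent 'z' becomes voiceless 's'. 'vunluz' -> 'vunlus'
Final form: 'vunlus'

vunlus


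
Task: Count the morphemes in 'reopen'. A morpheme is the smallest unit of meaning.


Decomposition: re- (prefix) + open (root) = 2 morpheme(s)

2 morphemes


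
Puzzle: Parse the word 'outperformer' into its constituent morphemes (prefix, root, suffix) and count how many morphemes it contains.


Step 1: Identify prefix: 'out' (meaning: surpass)
Step 2: Identify root: 'perform'
Step 3: Identify suffix(es): 'er'
Decomposition: out- (prefix: surpass) + perform (root) + -er (suffix: one who)
Total morphemes: 3

3 morphemes (out- (prefix: surpass) + perform (root) + -er (suffix: one who))


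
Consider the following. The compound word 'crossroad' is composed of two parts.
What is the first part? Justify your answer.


Split 'crossroad' into 'cross' + 'road'. The first part is 'cross'.

cross


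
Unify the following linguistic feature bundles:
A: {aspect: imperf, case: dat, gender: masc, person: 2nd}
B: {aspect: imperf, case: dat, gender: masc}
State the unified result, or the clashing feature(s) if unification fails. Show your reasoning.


Compare features:
aspect: A=imperf vs B=imperf -> unified: imperf
case: A=dat vs B=dat -> unified: dat
gender: A=masc vs B=masc -> unified: masc
person: A=2nd vs B=_ -> unified: 2nd
No clashes found.

Unified: {aspect: imperf, case: dat, gender: masc, person: 2nd}


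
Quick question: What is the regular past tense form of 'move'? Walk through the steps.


Apply rule: Add -d (word ends in -e). 'move' becomes 'moved'.

moved


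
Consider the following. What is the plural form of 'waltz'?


Apply rule: Add -es (sibilant/fricative ending). 'waltz' becomes 'waltzes'.

waltzes


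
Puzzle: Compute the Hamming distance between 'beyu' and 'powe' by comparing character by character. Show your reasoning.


Alignment:
Position 1: 'b' vs 'p' = DIFFER
Position 2: 'e' vs 'o' = DIFFER
Position 3: 'y' vs 'w' = DIFFER
Position 4: 'u' vs 'e' = DIFFER
Total differences: 4

4


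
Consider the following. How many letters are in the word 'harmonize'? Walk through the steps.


Spell out 'harmonize' and number each letter: h(1), a(2), r(3), m(4), o(5), n(6), i(7), z(8), e(9). Total: 9 letters.

9


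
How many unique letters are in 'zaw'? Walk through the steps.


Unique letters in 'zaw': {a, w, z} = 3 distinct letters.

3


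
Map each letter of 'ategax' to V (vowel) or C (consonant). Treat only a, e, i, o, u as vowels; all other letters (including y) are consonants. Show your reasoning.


Letter mapping: a = V, t = C, e = V, g = C, a = V, x = C.

VCVCVC


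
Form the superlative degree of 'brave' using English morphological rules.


Apply superlative formation (ends in e: add -st): 'brave' -> 'bravest'.

bravest


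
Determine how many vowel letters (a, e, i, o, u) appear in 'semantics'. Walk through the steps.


Vowels in 'semantics': e, a, i = 3 vowels.

3


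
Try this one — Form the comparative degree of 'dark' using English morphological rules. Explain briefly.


Apply comparative formation (add -er): 'dark' -> 'darker'.

darker


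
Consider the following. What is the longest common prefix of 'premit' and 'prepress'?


Compare from the start: 3 characters match: 'pre'. Mismatch at position 4: 'm' vs 'p'.

pre


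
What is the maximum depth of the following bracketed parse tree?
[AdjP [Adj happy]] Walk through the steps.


Count bracket nesting levels:
'[' at pos 0: depth = 1
'[' at pos 6: depth = 2
Maximum depth reached: 2

2


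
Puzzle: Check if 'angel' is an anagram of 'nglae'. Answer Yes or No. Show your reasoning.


Sorted letters of 'angel': 'aegln'
Sorted letters of 'nglae': 'aegln'
They match.

Yes


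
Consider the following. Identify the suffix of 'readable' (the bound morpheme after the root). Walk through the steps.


The word 'readable' = 'read' (root) + '-able' (suffix). The suffix is '-able'.

able


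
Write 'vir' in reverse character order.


Reverse 'vir' character by character: 'riv'.

riv


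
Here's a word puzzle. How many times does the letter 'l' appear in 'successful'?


Letter 'l' in 'successful': found at position(s) 10 = 1 occurrence(s).

1


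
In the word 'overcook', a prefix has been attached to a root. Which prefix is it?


The word 'overcook' = 'over' (prefix) + 'cook' (root). The prefix is 'over'.

over


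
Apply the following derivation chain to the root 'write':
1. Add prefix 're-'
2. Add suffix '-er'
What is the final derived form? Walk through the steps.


Step 1: Add prefix 're-' to 'write' = 'rewrite'
Step 2: Add suffix '-er' to 'rewrite' = 'rewriter'

rewriter


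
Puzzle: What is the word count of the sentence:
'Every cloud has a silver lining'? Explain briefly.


Split into words: Every | cloud | has | a | silver | lining = 6 words.

6


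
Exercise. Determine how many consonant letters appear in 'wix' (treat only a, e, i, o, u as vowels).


Consonants in 'wix': w, x = 2 consonants.

2


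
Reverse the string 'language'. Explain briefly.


Reverse 'language' character by character: 'egaugnal'.

egaugnal


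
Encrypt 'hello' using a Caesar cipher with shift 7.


Shift each letter by 7: h -> o, e -> l, l -> s, l -> s, o -> v. Result: 'olssv'.

olssv


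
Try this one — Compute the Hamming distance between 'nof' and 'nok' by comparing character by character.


Alignment:
Position 1: 'n' vs 'n' = match
Position 2: 'o' vs 'o' = match
Position 3: 'f' vs 'k' = DIFFER
Total differences: 1

1


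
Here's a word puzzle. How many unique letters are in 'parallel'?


Unique letters in 'parallel': {a, e, l, p, r} = 5 distinct letters.

5


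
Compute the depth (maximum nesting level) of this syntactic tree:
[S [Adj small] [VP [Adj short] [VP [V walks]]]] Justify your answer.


Count bracket nesting levels:
'[' at pos 0: depth = 1
'[' at pos 3: depth = 2
'[' at pos 15: depth = 2
'[' at pos 19: depth = 3
'[' at pos 31: depth = 3
'[' at pos 35: depth = 4
Maximum depth reached: 4

4


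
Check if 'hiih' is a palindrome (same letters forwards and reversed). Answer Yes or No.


Forward: 'hiih'
Reversed: 'hiih'
They are identical.

Yes


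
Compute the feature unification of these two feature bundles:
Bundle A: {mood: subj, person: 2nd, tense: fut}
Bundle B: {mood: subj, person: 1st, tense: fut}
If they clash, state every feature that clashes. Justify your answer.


Compare features:
mood: A=subj vs B=subj -> unified: subj
person: A=2nd vs B=1st -> CLASH
tense: A=fut vs B=fut -> unified: fut
Clash detected on feature 'person' (2nd vs 1st); unification fails.

CLASH on 'person' (2nd vs 1st)


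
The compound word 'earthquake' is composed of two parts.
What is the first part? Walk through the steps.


Split 'earthquake' into 'earth' + 'quake'. The first part is 'earth'.

earth


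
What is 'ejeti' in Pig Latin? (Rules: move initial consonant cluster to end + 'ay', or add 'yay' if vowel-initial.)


'ejeti' starts with a vowel, so add 'yay': 'ejetiyay'.

ejetiyay


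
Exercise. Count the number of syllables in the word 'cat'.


Break 'cat' into syllables: cat -> cat = 1 syllable

1 syllable


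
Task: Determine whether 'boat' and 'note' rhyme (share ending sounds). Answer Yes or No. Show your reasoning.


Rime (stressed vowel + following sounds) of 'boat': -oat = /oʊt/
Rime of 'note': -ote = /oʊt/
/oʊt/ and /oʊt/ are the same ending sound, so the words rhyme.

Yes


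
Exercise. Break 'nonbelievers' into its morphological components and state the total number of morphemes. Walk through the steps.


Step 1: Identify prefix: 'non' (meaning: not)
Step 2: Identify root: 'believe'
Step 3: Identify suffix(es): 'er, s'
Decomposition: non- (prefix: not) + believe (root) + -er (suffix: one who) + -s (plural)
Total morphemes: 4

4 morphemes (non- (prefix: not) + believe (root) + -er (suffix: one who) + -s (plural))


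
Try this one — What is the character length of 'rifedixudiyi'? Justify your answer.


Spell out 'rifedixudiyi' and number each letter: r(1), i(2), f(3), e(4), d(5), i(6), x(7), u(8), d(9), i(10), y(11), i(12). Total: 12 letters.

12


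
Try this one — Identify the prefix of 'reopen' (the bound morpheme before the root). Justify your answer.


The word 'reopen' = 're' (prefix) + 'open' (root). The prefix is 're'.

re


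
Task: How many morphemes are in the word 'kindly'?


Decomposition: kind (root) + -ly (suffix) = 2 morpheme(s)

2 morphemes


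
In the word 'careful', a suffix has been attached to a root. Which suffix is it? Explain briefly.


The word 'careful' = 'care' (root) + '-ful' (suffix). The suffix is '-ful'.

ful


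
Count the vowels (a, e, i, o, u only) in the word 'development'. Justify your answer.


Vowels in 'development': e, e, o, e = 4 vowels.

4


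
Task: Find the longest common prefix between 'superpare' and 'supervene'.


Compare from the start: 5 characters match: 'super'. Mismatch at position 6: 'p' vs 'v'.

super


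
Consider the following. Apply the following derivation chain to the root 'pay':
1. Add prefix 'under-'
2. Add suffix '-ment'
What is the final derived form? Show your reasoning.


Step 1: Add prefix 'under-' to 'pay' = 'underpay'
Step 2: Add suffix '-ment' to 'underpay' = 'underpayment'

underpayment


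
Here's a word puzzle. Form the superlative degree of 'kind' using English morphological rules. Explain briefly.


Apply superlative formation (add -est): 'kind' -> 'kindest'.

kindest


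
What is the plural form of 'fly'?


Apply rule: Change -y to -ies (consonant + y). 'fly' becomes 'flies'.

flies


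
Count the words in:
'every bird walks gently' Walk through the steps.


Split into words: every | bird | walks | gently = 4 words.

4


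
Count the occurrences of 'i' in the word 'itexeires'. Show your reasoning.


Letter 'i' in 'itexeires': found at position(s) 1, 6 = 2 occurrence(s).

2


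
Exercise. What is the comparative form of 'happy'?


Apply comparative formation (consonant + y: change y to i, add -er): 'happy' -> 'happier'.

happier


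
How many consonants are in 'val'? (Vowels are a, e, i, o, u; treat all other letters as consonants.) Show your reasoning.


Consonants in 'val': v, l = 2 consonants.

2


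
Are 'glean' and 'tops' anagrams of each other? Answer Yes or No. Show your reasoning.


Sorted letters of 'glean': 'aegln'
Sorted letters of 'tops': 'opst'
They do not match.

No


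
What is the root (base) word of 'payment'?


Remove suffix '-ment' from 'payment' to get root 'pay'.

pay


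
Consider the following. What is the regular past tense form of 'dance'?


Apply rule: Add -d (word ends in -e). 'dance' becomes 'danced'.

danced


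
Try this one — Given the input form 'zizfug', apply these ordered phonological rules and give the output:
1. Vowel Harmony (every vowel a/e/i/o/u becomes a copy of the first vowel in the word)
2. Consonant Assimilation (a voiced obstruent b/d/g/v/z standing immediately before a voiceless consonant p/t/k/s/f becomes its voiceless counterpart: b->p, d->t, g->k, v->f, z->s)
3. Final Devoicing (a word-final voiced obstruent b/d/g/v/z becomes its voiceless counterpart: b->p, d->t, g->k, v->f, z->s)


Starting form: 'zizfug'
Rule 1: Vowel Harmony: all vowels become 'i' (matching first vowel). 'zizfug' -> 'zizfig'
Rule 2: Consonant Assimilation: voiced obstruent before voiceless consonant becomes voiceless ('zf' -> 'sf'). 'zizfig' -> 'zisfig'
Rule 3: Final Devoicing: word-final voiced obstruent 'g' becomes voiceless 'k'. 'zisfig' -> 'zisfik'
Final form: 'zisfik'

zisfik


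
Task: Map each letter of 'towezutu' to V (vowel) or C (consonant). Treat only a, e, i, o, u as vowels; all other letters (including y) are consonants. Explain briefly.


Letter mapping: t = C, o = V, w = C, e = V, z = C, u = V, t = C, u = V.

CVCVCVCV


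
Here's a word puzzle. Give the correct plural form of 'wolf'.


Apply rule: Change -f to -ves. 'wolf' becomes 'wolves'.

wolves


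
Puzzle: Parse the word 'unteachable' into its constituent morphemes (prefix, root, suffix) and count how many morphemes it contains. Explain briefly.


Step 1: Identify prefix: 'un' (meaning: not/reverse)
Step 2: Identify root: 'teach'
Step 3: Identify suffix(es): 'able'
Decomposition: un- (prefix: not/reverse) + teach (root) + -able (suffix: capable of)
Total morphemes: 3

3 morphemes (un- (prefix: not/reverse) + teach (root) + -able (suffix: capable of))


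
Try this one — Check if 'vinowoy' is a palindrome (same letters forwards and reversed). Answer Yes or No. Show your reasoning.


Forward: 'vinowoy'
Reversed: 'yowoniv'
They differ.

No


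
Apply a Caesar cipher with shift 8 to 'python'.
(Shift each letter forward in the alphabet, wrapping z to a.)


Shift each letter by 8: p -> x, y -> g, t -> b, h -> p, o -> w, n -> v. Result: 'xgbpwv'.

xgbpwv


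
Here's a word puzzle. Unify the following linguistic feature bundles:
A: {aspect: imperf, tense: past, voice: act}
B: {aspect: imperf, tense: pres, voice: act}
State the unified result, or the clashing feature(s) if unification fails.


Compare features:
aspect: A=imperf vs B=imperf -> unified: imperf
tense: A=past vs B=pres -> CLASH
voice: A=act vs B=act -> unified: act
Clash detected on feature 'tense' (past vs pres); unification fails.

CLASH on 'tense' (past vs pres)


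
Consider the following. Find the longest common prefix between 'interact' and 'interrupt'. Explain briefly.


Compare from the start: 5 characters match: 'inter'. Mismatch at position 6: 'a' vs 'r'.

inter


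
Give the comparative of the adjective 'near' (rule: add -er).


Apply comparative formation (add -er): 'near' -> 'nearer'.

nearer


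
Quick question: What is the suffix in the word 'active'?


The word 'active' = 'act' (root) + '-ive' (suffix). The suffix is '-ive'.

ive


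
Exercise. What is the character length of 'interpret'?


Spell out 'interpret' and number each letter: i(1), n(2), t(3), e(4), r(5), p(6), r(7), e(8), t(9). Total: 9 letters.

9


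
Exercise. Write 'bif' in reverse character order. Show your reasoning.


Reverse 'bif' character by character: 'fib'.

fib


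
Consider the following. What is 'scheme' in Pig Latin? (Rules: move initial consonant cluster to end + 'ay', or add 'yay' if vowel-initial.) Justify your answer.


'scheme': move consonant cluster 'sch' to end and add 'ay': 'emeschay'.

emeschay


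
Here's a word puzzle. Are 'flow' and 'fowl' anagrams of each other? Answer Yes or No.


Sorted letters of 'flow': 'flow'
Sorted letters of 'fowl': 'flow'
They match.

Yes


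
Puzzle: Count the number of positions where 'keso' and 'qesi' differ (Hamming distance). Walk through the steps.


Alignment:
Position 1: 'k' vs 'q' = DIFFER
Position 2: 'e' vs 'e' = match
Position 3: 's' vs 's' = match
Position 4: 'o' vs 'i' = DIFFER
Total differences: 2

2


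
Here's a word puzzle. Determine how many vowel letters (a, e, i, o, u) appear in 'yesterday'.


Vowels in 'yesterday': e, e, a = 3 vowels.

3


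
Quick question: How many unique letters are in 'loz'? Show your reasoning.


Unique letters in 'loz': {l, o, z} = 3 distinct letters.

3


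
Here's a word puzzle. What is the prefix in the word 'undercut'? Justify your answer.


The word 'undercut' = 'under' (prefix) + 'cut' (root). The prefix is 'under'.

under


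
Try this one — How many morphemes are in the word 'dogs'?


Decomposition: dog (root) + -s (plural) = 2 morpheme(s)

2 morphemes


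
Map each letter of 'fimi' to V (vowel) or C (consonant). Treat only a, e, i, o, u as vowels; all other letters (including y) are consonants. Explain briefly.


Letter mapping: f = C, i = V, m = C, i = V.

CVCV


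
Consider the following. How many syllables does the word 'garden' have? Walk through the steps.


Break 'garden' into syllables: gar-den -> gar | den = 2 syllables

2 syllables


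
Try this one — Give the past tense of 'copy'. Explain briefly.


Apply rule: Change -y to -ied. 'copy' becomes 'copied'.

copied


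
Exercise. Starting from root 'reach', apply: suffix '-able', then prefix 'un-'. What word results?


Step 1: Add suffix '-able' to 'reach' = 'reachable'
Step 2: Add prefix 'un-' to 'reachable' = 'unreachable'

unreachable


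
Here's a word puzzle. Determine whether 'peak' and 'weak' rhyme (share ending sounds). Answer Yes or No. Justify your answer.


Rime (stressed vowel + following sounds) of 'peak': -eak = /iːk/
Rime of 'weak': -eak = /iːk/
/iːk/ and /iːk/ are the same ending sound, so the words rhyme.

Yes


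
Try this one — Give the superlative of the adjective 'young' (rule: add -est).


Apply superlative formation (add -est): 'young' -> 'youngest'.

youngest


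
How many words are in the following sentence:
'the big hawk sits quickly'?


Split into words: the | big | hawk | sits | quickly = 5 words.

5


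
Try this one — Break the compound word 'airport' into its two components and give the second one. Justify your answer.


Split 'airport' into 'air' + 'port'. The second part is 'port'.

port


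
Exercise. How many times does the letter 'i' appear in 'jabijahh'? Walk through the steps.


Letter 'i' in 'jabijahh': found at position(s) 4 = 1 occurrence(s).

1


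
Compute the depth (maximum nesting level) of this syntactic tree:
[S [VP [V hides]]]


Count bracket nesting levels:
'[' at pos 0: depth = 1
'[' at pos 3: depth = 2
'[' at pos 7: depth = 3
Maximum depth reached: 3

3


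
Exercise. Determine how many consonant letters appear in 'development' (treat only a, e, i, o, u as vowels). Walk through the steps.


Consonants in 'development': d, v, l, p, m, n, t = 7 consonants.

7


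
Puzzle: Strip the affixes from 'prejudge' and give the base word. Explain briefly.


Remove prefix 'pre' from 'prejudge' to get root 'judge'.

judge


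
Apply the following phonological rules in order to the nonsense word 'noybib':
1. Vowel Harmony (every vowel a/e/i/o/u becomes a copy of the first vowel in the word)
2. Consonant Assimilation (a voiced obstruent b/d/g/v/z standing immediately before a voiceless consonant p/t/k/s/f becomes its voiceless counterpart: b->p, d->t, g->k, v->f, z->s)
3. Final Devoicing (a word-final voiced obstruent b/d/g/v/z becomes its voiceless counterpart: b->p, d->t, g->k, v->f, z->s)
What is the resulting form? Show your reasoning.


Starting form: 'noybib'
Rule 1: Vowel Harmony: all vowels become 'o' (matching first vowel). 'noybib' -> 'noybob'
Rule 2: Consonant Assimilation: no voiced obstruent (b/d/g/v/z) stands immediately before a voiceless consonant (p/t/k/s/f). No change.
Rule 3: Final Devoicing: word-final voiced obstruent 'b' becomes voiceless 'p'. 'noybob' -> 'noybop'
Final form: 'noybop'

noybop
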